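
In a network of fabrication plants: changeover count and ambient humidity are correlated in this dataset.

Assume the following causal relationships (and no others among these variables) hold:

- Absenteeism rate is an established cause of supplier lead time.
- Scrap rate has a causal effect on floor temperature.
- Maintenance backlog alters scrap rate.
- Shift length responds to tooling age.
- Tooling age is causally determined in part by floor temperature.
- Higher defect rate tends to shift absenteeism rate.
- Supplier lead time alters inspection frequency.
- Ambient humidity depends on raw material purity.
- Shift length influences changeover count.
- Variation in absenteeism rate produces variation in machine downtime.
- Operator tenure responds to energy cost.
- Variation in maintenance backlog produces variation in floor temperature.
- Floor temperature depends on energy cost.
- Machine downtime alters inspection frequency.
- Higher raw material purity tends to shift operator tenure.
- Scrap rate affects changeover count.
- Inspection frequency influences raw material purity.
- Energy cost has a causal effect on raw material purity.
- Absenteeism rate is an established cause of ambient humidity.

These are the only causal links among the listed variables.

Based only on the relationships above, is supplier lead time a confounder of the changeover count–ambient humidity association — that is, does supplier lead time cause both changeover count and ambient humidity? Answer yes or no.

no

Supplier lead time has no stated causal path to changeover count. A confounder must cause both variables, so supplier lead time does not qualify.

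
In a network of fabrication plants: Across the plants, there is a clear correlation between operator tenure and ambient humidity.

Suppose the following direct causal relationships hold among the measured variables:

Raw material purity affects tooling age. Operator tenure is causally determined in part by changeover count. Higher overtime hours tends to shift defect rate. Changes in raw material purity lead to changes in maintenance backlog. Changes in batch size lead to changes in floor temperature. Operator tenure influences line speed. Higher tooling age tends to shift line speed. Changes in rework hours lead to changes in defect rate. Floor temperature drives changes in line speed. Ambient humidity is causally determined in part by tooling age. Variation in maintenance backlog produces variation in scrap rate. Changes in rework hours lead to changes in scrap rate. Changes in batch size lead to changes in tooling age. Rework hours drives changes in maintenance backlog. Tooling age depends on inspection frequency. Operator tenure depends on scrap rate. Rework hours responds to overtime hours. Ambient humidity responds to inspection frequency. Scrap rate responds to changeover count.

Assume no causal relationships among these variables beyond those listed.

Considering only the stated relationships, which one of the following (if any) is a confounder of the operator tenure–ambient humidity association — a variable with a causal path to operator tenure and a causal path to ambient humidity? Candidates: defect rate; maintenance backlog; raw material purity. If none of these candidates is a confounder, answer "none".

Raw material purity causes operator tenure (raw material purity → maintenance backlog → scrap rate → operator tenure) and also causes ambient humidity (raw material purity → tooling age → ambient humidity); it is a common cause of both.
Each of the other candidates lacks a causal path to at least one of operator tenure and ambient humidity, so they do not confound the relationship.

raw material purity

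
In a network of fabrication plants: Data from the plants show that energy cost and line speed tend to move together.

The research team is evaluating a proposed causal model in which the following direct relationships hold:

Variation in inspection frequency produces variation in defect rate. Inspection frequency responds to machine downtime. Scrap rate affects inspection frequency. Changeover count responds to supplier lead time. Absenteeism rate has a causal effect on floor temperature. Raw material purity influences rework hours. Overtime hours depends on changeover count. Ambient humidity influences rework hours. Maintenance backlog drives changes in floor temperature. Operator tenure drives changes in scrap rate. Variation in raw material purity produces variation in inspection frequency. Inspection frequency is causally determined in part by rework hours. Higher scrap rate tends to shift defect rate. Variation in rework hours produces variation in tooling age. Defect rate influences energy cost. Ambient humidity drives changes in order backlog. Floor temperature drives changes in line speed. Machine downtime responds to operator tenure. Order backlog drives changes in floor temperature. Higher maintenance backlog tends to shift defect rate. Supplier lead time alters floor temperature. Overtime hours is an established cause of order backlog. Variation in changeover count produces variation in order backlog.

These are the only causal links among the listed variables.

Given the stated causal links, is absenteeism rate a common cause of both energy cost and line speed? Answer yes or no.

no

Absenteeism rate has no stated causal path to energy cost. A confounder must cause both variables, so absenteeism rate does not qualify.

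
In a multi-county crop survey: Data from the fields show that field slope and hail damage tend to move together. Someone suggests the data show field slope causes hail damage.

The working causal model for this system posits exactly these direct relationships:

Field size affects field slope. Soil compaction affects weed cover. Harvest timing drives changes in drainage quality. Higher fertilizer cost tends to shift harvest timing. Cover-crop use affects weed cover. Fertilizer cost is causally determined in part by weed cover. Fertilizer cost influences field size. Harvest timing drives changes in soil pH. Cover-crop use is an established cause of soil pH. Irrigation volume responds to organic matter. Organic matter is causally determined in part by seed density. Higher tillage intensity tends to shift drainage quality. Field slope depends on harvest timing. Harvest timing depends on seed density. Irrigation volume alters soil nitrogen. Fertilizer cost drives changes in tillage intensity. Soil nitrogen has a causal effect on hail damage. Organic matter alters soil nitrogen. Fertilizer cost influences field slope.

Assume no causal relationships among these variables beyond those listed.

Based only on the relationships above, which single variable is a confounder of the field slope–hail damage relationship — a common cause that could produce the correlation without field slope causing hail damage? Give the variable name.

Seed density has a causal path to field slope (seed density → harvest timing → field slope) and a separate causal path to hail damage (seed density → organic matter → soil nitrogen → hail damage), so it is a common cause of both.
No stated relationship gives field slope a causal route to hail damage, so the correlation is explained by the shared upstream cause rather than a direct effect.

seed density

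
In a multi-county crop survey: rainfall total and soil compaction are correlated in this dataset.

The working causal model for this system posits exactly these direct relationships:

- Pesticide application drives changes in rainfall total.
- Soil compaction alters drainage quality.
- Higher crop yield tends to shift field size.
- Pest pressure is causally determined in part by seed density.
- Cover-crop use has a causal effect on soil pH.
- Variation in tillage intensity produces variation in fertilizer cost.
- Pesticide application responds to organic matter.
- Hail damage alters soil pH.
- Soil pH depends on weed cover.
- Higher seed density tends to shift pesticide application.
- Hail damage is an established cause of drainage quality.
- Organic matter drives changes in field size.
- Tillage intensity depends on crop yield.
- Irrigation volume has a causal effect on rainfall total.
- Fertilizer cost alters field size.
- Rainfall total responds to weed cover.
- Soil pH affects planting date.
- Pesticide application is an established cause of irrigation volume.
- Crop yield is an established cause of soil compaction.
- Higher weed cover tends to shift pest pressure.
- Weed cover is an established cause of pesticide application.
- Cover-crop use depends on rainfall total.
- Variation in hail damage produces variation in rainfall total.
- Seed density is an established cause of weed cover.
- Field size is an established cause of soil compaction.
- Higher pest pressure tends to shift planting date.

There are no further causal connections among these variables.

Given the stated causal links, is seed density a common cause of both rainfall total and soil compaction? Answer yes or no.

no

Seed density has no stated causal path to soil compaction. A confounder must cause both variables, so seed density does not qualify.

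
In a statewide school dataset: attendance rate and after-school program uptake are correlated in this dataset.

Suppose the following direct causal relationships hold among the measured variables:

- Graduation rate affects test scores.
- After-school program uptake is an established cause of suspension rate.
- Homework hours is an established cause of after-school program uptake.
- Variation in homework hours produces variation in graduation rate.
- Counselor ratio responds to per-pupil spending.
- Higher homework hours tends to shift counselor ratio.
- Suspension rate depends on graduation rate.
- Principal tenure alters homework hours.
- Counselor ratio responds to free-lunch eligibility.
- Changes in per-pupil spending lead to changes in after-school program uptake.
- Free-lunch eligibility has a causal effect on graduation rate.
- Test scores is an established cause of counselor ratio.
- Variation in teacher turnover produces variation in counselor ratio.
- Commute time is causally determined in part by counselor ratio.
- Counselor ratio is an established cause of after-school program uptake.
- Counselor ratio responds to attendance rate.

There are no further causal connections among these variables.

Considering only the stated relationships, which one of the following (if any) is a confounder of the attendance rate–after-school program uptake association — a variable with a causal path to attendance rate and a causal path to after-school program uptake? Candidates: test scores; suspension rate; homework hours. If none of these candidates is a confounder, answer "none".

None of the listed candidates has causal paths to both attendance rate and after-school program uptake in the stated relationships, so none is a common cause.

none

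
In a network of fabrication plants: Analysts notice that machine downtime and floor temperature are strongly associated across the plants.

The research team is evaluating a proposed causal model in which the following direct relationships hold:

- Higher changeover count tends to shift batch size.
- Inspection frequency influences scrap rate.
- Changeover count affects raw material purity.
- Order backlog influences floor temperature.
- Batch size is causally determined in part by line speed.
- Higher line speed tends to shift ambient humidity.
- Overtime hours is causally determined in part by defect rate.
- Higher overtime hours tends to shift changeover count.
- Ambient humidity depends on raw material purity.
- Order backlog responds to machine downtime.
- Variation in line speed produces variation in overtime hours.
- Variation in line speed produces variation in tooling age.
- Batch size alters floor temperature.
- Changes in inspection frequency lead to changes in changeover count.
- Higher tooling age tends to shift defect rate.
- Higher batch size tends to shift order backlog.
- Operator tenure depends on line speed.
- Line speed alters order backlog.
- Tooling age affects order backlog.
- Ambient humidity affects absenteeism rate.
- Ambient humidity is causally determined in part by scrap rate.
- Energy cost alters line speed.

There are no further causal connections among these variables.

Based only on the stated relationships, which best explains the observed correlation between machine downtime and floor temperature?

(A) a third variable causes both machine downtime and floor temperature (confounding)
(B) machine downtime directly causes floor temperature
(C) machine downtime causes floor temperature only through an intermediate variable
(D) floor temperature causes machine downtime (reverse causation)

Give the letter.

Machine downtime reaches floor temperature through machine downtime → order backlog → floor temperature — an indirect causal chain with no direct machine downtime → floor temperature link. No variable causes both machine downtime and floor temperature, so confounding is ruled out; the effect is mediated.

C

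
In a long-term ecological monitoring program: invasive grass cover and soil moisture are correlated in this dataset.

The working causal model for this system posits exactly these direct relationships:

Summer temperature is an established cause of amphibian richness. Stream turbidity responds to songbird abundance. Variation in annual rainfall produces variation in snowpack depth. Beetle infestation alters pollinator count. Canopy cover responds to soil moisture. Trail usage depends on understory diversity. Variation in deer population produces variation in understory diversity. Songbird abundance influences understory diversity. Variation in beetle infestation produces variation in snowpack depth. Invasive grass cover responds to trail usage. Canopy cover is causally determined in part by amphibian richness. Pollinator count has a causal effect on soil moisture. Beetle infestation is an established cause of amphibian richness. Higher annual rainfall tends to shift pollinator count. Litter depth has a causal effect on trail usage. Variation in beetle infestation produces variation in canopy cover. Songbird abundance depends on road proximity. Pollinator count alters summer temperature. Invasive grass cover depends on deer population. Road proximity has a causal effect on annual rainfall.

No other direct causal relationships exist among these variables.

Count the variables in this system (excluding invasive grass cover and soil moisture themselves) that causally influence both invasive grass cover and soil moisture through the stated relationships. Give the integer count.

The common causes are: road proximity (to invasive grass cover via road proximity → songbird abundance → understory diversity → trail usage → invasive grass cover; to soil moisture via road proximity → annual rainfall → pollinator count → soil moisture).
Every other variable lacks a causal path to at least one of invasive grass cover and soil moisture.

1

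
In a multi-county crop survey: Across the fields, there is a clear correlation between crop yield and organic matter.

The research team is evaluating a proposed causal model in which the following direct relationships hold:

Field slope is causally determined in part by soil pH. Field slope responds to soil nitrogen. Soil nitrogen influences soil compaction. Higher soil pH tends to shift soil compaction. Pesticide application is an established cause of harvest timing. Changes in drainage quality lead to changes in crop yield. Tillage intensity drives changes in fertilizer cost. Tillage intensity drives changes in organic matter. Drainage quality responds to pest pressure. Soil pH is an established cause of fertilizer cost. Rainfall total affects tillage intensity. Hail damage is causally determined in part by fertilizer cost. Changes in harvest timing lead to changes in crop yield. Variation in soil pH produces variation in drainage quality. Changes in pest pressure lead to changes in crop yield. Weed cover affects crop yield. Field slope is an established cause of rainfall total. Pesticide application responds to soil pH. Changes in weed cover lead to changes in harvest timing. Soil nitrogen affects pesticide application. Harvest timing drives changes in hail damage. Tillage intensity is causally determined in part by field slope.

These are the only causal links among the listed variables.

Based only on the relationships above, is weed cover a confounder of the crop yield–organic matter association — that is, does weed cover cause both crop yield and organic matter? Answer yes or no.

Weed cover has no stated causal path to organic matter. A confounder must cause both variables, so weed cover does not qualify.

no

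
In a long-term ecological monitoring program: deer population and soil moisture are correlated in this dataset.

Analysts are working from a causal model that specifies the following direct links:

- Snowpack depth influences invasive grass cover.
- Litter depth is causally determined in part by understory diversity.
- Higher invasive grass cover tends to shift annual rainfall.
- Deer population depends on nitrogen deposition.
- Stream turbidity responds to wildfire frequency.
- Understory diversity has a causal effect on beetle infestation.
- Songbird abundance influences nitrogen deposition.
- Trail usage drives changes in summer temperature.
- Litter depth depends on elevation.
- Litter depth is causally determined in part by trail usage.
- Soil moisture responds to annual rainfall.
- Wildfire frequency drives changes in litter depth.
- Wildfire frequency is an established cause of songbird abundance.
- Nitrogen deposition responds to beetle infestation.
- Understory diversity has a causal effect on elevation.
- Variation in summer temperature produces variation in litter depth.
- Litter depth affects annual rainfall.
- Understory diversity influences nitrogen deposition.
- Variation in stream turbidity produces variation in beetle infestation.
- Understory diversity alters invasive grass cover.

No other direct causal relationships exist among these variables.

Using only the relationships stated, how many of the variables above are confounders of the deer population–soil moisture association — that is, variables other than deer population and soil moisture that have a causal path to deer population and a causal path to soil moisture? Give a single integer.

The common causes are: understory diversity (to deer population via understory diversity → nitrogen deposition → deer population; to soil moisture via understory diversity → invasive grass cover → annual rainfall → soil moisture); wildfire frequency (to deer population via wildfire frequency → songbird abundance → nitrogen deposition → deer population; to soil moisture via wildfire frequency → litter depth → annual rainfall → soil moisture).
Every other variable lacks a causal path to at least one of deer population and soil moisture.

2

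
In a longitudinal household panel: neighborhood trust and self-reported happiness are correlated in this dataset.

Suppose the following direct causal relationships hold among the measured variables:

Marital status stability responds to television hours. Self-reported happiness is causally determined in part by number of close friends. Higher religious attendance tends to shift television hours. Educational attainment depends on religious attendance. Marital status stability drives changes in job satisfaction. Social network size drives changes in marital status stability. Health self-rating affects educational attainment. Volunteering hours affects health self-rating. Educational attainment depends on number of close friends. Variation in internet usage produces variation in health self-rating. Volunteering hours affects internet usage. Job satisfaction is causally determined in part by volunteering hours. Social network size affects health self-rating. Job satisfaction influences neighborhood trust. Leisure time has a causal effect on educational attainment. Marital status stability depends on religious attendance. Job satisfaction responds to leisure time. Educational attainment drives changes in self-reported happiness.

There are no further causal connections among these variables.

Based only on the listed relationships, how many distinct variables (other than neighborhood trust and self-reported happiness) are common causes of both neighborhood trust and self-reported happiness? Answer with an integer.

The common causes are: leisure time (to neighborhood trust via leisure time → job satisfaction → neighborhood trust; to self-reported happiness via leisure time → educational attainment → self-reported happiness); religious attendance (to neighborhood trust via religious attendance → marital status stability → job satisfaction → neighborhood trust; to self-reported happiness via religious attendance → educational attainment → self-reported happiness); social network size (to neighborhood trust via social network size → marital status stability → job satisfaction → neighborhood trust; to self-reported happiness via social network size → health self-rating → educational attainment → self-reported happiness); volunteering hours (to neighborhood trust via volunteering hours → job satisfaction → neighborhood trust; to self-reported happiness via volunteering hours → health self-rating → educational attainment → self-reported happiness).
Every other variable lacks a causal path to at least one of neighborhood trust and self-reported happiness.

4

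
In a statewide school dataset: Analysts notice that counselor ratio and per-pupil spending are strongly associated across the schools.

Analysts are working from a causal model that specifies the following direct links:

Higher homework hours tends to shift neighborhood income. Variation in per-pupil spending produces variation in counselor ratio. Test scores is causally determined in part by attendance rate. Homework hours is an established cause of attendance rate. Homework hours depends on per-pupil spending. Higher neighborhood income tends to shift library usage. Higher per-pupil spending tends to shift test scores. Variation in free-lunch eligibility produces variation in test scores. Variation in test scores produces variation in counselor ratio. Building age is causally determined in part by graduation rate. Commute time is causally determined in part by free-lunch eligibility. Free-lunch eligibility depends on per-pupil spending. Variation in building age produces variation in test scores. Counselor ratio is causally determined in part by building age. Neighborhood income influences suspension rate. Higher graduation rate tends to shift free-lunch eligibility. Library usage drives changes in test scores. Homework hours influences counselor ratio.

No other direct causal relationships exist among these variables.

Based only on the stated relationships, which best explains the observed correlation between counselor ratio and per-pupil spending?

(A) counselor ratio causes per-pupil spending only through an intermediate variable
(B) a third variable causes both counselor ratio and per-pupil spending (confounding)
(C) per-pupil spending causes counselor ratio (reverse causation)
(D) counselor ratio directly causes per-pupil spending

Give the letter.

C

The stated link runs per-pupil spending → counselor ratio; counselor ratio has no causal path to per-pupil spending. No variable causes both, so confounding is ruled out. The correlation reflects reverse causation.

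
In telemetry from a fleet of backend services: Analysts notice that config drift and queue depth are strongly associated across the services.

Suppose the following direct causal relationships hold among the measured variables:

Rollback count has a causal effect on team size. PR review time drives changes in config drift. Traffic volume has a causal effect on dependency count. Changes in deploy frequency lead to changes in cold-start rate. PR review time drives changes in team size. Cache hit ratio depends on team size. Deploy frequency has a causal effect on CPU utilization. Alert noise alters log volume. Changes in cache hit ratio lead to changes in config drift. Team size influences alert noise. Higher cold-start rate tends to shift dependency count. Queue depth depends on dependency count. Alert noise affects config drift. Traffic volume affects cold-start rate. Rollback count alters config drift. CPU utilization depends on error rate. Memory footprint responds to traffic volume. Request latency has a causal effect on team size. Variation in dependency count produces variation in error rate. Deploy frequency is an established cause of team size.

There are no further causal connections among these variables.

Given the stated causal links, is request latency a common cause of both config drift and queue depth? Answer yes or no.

Request latency has no stated causal path to queue depth. A confounder must cause both variables, so request latency does not qualify.

no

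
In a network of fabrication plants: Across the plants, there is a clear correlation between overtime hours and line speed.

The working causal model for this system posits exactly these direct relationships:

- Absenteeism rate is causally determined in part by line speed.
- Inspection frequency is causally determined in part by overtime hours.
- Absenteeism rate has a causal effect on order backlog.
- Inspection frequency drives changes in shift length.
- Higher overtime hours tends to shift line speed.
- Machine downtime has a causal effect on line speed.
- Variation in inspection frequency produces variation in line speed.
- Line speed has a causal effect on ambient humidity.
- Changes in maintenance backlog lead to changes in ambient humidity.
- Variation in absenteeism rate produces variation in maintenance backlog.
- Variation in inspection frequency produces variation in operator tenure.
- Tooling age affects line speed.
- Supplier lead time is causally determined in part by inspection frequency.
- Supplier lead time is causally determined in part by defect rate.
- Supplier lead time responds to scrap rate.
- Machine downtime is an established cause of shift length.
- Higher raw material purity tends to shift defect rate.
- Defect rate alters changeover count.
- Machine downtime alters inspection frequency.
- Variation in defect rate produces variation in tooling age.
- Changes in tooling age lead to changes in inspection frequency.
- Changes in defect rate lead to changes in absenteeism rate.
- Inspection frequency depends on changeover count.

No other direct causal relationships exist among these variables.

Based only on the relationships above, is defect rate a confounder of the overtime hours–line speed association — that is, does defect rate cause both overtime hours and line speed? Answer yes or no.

Defect rate has no stated causal path to overtime hours. A confounder must cause both variables, so defect rate does not qualify.

no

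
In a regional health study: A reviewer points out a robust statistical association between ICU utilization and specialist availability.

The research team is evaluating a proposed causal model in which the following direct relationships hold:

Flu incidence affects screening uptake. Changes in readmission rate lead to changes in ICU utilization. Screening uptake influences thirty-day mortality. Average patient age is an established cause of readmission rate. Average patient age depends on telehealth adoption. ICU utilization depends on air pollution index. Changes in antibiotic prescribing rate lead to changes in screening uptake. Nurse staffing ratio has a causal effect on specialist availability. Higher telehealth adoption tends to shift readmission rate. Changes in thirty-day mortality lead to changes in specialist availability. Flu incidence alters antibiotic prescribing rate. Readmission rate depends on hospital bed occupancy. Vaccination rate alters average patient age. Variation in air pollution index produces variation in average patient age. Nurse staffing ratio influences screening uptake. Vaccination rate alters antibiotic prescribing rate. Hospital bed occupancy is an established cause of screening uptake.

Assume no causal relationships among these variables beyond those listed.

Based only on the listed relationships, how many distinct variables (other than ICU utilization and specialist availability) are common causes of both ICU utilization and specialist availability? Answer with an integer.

The common causes are: hospital bed occupancy (to ICU utilization via hospital bed occupancy → readmission rate → ICU utilization; to specialist availability via hospital bed occupancy → screening uptake → thirty-day mortality → specialist availability); vaccination rate (to ICU utilization via vaccination rate → average patient age → readmission rate → ICU utilization; to specialist availability via vaccination rate → antibiotic prescribing rate → screening uptake → thirty-day mortality → specialist availability).
Every other variable lacks a causal path to at least one of ICU utilization and specialist availability.

2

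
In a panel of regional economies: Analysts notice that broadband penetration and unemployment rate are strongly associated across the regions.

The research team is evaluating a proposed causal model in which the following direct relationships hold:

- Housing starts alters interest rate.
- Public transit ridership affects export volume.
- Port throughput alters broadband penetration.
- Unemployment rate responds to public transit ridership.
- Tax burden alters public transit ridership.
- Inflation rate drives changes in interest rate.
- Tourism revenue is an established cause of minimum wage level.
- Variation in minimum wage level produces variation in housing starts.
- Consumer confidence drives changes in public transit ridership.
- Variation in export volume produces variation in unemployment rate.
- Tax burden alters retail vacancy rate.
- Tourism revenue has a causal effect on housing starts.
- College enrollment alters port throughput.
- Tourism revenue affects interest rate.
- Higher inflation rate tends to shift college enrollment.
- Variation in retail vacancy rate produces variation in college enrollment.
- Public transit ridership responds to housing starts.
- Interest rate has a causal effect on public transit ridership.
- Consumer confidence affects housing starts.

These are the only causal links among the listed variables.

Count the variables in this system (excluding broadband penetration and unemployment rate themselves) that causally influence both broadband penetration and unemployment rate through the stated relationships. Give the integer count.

The common causes are: inflation rate (to broadband penetration via inflation rate → college enrollment → port throughput → broadband penetration; to unemployment rate via inflation rate → interest rate → public transit ridership → unemployment rate); tax burden (to broadband penetration via tax burden → retail vacancy rate → college enrollment → port throughput → broadband penetration; to unemployment rate via tax burden → public transit ridership → unemployment rate).
Every other variable lacks a causal path to at least one of broadband penetration and unemployment rate.

2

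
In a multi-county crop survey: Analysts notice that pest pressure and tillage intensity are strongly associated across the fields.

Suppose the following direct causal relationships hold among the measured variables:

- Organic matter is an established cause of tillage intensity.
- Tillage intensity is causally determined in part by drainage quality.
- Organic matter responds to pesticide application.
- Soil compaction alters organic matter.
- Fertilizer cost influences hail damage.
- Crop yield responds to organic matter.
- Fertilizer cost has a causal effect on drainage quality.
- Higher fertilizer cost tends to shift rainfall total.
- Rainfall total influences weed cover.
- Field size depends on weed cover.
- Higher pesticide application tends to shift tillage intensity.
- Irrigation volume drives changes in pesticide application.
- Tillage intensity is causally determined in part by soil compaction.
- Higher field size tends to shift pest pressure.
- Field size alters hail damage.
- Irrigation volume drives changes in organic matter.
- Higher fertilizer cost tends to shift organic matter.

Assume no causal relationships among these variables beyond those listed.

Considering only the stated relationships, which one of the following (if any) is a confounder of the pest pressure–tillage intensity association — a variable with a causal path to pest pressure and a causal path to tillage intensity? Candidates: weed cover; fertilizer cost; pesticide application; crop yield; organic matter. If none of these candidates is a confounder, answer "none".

fertilizer cost

Fertilizer cost causes pest pressure (fertilizer cost → rainfall total → weed cover → field size → pest pressure) and also causes tillage intensity (fertilizer cost → drainage quality → tillage intensity); it is a common cause of both.
Each of the other candidates lacks a causal path to at least one of pest pressure and tillage intensity, so they do not confound the relationship.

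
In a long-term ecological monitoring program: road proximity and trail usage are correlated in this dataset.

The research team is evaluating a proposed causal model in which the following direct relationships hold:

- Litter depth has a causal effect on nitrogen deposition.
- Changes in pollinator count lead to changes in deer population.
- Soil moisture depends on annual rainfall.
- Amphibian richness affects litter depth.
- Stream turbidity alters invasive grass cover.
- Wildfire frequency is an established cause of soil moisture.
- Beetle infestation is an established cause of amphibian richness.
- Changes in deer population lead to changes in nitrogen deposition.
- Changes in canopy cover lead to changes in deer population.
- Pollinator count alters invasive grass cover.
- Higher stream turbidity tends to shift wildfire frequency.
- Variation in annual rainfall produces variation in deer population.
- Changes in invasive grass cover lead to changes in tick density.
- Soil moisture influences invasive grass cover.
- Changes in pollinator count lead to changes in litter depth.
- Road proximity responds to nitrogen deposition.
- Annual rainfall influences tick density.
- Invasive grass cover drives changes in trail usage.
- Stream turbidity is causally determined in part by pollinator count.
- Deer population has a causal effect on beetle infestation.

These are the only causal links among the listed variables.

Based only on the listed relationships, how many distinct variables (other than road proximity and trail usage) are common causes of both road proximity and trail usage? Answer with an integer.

2

The common causes are: annual rainfall (to road proximity via annual rainfall → deer population → nitrogen deposition → road proximity; to trail usage via annual rainfall → soil moisture → invasive grass cover → trail usage); pollinator count (to road proximity via pollinator count → litter depth → nitrogen deposition → road proximity; to trail usage via pollinator count → invasive grass cover → trail usage).
Every other variable lacks a causal path to at least one of road proximity and trail usage.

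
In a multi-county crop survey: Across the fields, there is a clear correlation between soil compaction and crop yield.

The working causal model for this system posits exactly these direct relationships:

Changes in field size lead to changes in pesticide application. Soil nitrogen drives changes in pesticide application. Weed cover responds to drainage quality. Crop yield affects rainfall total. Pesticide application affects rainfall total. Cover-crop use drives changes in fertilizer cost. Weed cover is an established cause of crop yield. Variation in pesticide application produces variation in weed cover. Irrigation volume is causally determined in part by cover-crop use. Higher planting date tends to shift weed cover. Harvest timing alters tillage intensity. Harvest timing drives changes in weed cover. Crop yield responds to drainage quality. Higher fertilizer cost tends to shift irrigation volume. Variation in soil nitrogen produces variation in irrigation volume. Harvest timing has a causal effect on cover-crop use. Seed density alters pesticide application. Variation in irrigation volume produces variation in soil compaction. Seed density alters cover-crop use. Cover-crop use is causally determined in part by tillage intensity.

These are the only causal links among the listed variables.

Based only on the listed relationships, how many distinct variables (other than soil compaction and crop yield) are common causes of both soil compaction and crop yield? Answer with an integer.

The common causes are: harvest timing (to soil compaction via harvest timing → cover-crop use → irrigation volume → soil compaction; to crop yield via harvest timing → weed cover → crop yield); seed density (to soil compaction via seed density → cover-crop use → irrigation volume → soil compaction; to crop yield via seed density → pesticide application → weed cover → crop yield); soil nitrogen (to soil compaction via soil nitrogen → irrigation volume → soil compaction; to crop yield via soil nitrogen → pesticide application → weed cover → crop yield).
Every other variable lacks a causal path to at least one of soil compaction and crop yield.

3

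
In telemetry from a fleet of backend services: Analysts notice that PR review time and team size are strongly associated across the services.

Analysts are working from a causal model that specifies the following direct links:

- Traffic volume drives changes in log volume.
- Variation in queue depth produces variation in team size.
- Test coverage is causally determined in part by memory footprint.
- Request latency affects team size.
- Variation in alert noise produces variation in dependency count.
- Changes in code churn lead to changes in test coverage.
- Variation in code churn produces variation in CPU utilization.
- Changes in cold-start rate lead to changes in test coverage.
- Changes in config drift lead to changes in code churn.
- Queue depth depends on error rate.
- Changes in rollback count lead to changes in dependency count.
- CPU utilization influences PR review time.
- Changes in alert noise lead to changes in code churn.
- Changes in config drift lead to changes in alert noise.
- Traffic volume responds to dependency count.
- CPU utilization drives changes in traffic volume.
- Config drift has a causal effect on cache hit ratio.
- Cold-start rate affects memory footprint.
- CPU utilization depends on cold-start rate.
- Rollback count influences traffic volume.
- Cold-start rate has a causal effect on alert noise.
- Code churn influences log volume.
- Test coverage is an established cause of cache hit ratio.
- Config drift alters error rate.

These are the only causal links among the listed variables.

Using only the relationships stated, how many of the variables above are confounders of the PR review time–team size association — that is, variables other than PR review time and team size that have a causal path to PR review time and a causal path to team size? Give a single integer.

The common causes are: config drift (to PR review time via config drift → code churn → CPU utilization → PR review time; to team size via config drift → error rate → queue depth → team size).
Every other variable lacks a causal path to at least one of PR review time and team size.

1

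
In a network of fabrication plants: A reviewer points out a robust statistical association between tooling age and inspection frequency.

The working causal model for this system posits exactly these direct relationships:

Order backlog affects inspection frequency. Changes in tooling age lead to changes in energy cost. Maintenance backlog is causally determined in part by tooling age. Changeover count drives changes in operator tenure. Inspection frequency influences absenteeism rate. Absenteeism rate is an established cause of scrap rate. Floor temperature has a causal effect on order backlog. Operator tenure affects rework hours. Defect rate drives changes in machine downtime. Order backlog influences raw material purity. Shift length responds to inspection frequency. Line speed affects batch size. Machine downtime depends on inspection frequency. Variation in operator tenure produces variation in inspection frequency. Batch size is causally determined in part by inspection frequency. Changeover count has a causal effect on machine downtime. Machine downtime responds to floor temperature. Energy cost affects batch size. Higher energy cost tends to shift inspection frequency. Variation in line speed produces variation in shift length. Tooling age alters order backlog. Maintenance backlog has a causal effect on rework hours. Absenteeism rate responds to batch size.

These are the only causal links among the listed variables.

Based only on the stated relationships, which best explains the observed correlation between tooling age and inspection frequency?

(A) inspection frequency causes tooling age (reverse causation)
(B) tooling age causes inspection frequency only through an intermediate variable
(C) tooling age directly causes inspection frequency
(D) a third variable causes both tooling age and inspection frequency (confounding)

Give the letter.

B

Tooling age reaches inspection frequency through tooling age → energy cost → inspection frequency — an indirect causal chain with no direct tooling age → inspection frequency link. No variable causes both tooling age and inspection frequency, so confounding is ruled out; the effect is mediated.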